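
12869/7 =1838 + 3/7  =  1838.43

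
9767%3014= 725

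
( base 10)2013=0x7dd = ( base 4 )133131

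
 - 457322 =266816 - 724138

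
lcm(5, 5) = 5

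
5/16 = 5/16=0.31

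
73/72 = 1 + 1/72 = 1.01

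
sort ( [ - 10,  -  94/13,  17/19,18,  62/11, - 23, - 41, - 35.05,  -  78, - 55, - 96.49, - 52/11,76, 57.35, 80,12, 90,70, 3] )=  [ - 96.49, - 78, - 55, - 41, - 35.05, - 23, - 10 , - 94/13, - 52/11,17/19, 3,62/11,12,  18,57.35,70,76, 80,90]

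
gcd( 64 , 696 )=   8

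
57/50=57/50=1.14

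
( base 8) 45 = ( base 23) 1e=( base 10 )37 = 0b100101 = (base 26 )1b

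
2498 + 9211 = 11709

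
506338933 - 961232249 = -454893316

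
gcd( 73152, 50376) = 24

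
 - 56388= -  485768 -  - 429380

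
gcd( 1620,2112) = 12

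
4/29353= 4/29353 = 0.00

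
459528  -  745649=-286121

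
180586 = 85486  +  95100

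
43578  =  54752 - 11174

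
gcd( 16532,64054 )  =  2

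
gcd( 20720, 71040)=2960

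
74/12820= 37/6410 = 0.01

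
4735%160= 95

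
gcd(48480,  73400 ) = 40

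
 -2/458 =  - 1/229 = - 0.00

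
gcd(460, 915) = 5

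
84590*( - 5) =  - 422950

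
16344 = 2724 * 6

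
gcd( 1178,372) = 62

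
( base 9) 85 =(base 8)115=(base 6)205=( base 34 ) 29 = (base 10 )77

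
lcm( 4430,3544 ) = 17720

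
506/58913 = 506/58913 = 0.01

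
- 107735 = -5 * 21547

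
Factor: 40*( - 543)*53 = -1151160= -2^3  *3^1* 5^1*53^1*181^1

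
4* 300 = 1200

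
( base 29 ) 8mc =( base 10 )7378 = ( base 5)214003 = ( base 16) 1CD2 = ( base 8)16322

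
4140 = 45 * 92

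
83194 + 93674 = 176868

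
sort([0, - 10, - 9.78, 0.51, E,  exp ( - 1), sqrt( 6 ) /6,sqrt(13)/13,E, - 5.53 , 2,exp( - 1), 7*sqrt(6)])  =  [ - 10,-9.78 , - 5.53, 0, sqrt(13)/13  ,  exp (- 1) , exp(-1),sqrt ( 6 )/6,0.51,2, E,E,7*sqrt ( 6 ) ]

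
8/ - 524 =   -  2/131 = -  0.02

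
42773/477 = 42773/477 = 89.67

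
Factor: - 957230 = -2^1*5^1*95723^1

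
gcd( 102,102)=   102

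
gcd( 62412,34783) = 7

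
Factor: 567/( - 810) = -2^( - 1 )*5^( - 1) * 7^1 =- 7/10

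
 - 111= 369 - 480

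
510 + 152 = 662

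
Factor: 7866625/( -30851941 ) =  -5^3*13^1*43^ ( - 1 )*47^1*103^1 * 131^ ( - 1)*5477^( - 1 )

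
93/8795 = 93/8795 = 0.01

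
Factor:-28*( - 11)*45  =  2^2 * 3^2*5^1*7^1*11^1 =13860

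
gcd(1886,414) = 46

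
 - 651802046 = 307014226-958816272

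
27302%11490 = 4322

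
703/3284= 703/3284 = 0.21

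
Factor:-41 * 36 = -1476 = - 2^2*3^2*41^1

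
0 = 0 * 62037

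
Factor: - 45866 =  - 2^1*17^1 *19^1*71^1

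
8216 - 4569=3647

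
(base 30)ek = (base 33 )db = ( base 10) 440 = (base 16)1b8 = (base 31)e6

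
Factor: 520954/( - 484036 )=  - 2^(-1)*59^( - 1) *127^1  =  -127/118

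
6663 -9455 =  - 2792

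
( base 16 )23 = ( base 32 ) 13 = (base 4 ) 203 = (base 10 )35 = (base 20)1f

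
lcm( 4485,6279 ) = 31395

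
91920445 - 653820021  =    -  561899576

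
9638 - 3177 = 6461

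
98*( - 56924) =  - 5578552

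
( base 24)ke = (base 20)14E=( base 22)10a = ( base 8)756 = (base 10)494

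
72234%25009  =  22216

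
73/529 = 73/529 = 0.14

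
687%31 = 5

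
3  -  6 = -3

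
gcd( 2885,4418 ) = 1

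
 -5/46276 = -5/46276 = -0.00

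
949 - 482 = 467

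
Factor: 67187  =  67187^1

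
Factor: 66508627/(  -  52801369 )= - 271^(-1)*194839^( - 1)*66508627^1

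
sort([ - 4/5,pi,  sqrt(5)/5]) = [ - 4/5,sqrt(5 ) /5, pi] 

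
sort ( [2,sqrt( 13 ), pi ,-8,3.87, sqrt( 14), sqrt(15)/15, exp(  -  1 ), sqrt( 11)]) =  [ - 8, sqrt(15) /15, exp(- 1 ),2, pi,sqrt(11), sqrt(13), sqrt(14) , 3.87 ] 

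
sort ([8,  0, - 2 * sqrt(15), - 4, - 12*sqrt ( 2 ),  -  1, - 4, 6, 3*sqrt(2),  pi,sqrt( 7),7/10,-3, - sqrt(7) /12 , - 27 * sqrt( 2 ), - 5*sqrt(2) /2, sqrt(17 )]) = [-27*sqrt(2 ), - 12*sqrt( 2 ),- 2*sqrt( 15), - 4 , - 4,-5*sqrt(2 ) /2, - 3,-1,-sqrt( 7) /12, 0 , 7/10,sqrt(7 ), pi,  sqrt (17 ),3*sqrt( 2), 6,  8 ]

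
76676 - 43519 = 33157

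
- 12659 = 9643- 22302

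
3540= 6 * 590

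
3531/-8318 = -1+4787/8318  =  - 0.42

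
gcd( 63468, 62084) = 4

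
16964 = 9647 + 7317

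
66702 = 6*11117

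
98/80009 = 98/80009 = 0.00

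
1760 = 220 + 1540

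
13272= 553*24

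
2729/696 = 3 +641/696=3.92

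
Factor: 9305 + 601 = 2^1 * 3^1*13^1*127^1 = 9906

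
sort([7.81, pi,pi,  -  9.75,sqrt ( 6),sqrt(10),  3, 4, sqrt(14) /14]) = [ - 9.75,sqrt( 14)/14, sqrt (6 ), 3, pi,pi,sqrt(10),4,7.81 ]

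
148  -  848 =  - 700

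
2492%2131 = 361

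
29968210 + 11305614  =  41273824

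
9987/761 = 13 + 94/761 = 13.12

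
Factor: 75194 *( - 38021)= - 2858951074 = -2^1*7^1*41^1*131^1*193^1 * 197^1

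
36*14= 504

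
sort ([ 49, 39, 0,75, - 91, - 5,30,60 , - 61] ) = [  -  91, - 61, - 5,0,30,  39,49, 60,75 ] 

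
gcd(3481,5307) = 1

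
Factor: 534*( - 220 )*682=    -80121360 =- 2^4*3^1*5^1*11^2*31^1*89^1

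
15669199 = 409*38311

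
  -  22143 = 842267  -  864410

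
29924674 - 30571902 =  - 647228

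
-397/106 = - 4 + 27/106 = -  3.75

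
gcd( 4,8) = 4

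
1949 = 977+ 972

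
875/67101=875/67101=0.01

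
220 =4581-4361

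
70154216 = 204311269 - 134157053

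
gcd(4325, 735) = 5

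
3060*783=2395980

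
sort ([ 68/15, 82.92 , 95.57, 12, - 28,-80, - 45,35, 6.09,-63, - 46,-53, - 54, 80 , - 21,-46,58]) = [-80 , - 63, - 54, - 53,-46, -46,-45, - 28, - 21, 68/15, 6.09, 12 , 35,58,80,82.92,95.57 ]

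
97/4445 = 97/4445 = 0.02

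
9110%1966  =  1246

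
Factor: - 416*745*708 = -2^7*3^1*5^1*13^1 * 59^1*149^1   =  - 219423360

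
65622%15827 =2314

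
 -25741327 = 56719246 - 82460573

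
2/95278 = 1/47639 = 0.00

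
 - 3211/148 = -3211/148 = - 21.70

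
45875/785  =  9175/157 = 58.44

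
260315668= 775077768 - 514762100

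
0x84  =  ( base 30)4C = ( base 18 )76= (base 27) 4O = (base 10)132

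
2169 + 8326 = 10495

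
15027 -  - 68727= 83754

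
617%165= 122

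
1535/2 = 1535/2= 767.50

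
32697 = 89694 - 56997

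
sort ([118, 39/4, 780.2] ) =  [ 39/4,118,780.2]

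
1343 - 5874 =- 4531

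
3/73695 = 1/24565 = 0.00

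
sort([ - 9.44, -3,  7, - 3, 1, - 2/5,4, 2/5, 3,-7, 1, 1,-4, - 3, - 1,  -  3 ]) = [-9.44,-7, - 4,-3, - 3,- 3,-3,-1, - 2/5, 2/5, 1, 1, 1,3,4,  7 ]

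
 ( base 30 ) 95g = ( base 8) 20112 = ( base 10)8266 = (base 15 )26b1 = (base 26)C5O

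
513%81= 27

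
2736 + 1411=4147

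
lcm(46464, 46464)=46464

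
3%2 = 1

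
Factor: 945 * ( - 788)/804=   -  3^2*5^1*7^1*67^( -1)*197^1= -62055/67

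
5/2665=1/533  =  0.00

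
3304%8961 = 3304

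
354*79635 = 28190790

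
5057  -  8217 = -3160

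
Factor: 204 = 2^2*3^1*17^1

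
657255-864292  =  -207037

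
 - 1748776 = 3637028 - 5385804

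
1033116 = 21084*49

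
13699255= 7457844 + 6241411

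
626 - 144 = 482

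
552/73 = 7 + 41/73= 7.56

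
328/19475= 8/475=0.02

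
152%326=152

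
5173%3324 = 1849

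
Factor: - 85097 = - 43^1*1979^1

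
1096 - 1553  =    -  457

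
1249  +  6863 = 8112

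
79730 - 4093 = 75637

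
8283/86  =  8283/86 =96.31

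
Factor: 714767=31^1*23057^1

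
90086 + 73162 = 163248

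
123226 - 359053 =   -  235827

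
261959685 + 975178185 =1237137870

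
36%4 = 0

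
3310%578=420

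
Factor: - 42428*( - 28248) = 2^5*3^1*11^1*107^1*10607^1  =  1198506144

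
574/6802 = 287/3401=0.08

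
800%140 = 100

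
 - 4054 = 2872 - 6926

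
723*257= 185811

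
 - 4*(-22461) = 89844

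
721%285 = 151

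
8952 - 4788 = 4164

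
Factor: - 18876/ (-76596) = 11^2*491^( - 1) = 121/491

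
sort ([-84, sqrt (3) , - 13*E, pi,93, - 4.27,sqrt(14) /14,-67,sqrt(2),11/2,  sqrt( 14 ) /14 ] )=[ - 84,- 67, - 13*E,-4.27, sqrt( 14) /14,sqrt (14 ) /14, sqrt( 2 ),sqrt(3), pi,11/2, 93]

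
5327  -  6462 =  - 1135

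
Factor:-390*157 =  - 2^1*3^1*5^1*13^1*157^1 = - 61230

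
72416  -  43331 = 29085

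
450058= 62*7259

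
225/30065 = 45/6013 = 0.01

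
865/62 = 865/62 =13.95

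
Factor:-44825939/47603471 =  - 29^( - 1)*1237^( - 1 )*1327^( - 1 )*44825939^1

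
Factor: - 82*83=-6806 = - 2^1*41^1*83^1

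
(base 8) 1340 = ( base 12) 514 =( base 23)190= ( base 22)1ba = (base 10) 736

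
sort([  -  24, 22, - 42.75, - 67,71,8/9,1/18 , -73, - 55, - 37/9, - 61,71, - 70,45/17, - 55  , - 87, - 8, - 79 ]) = [- 87, - 79,-73, - 70,-67, - 61, - 55, - 55, - 42.75, - 24, - 8, - 37/9, 1/18,8/9, 45/17,22,71,71 ] 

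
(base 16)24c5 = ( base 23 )hi6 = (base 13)4391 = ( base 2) 10010011000101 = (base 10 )9413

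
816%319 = 178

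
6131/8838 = 6131/8838 = 0.69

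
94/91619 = 94/91619 = 0.00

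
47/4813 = 47/4813 = 0.01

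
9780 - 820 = 8960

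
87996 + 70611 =158607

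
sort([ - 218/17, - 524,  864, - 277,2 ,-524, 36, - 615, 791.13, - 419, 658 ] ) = [ - 615,- 524, - 524, - 419, - 277, - 218/17, 2,36, 658, 791.13,864]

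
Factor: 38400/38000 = 2^5*3^1* 5^( - 1 )*19^( - 1 ) = 96/95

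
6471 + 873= 7344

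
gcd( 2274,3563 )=1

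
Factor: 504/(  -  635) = - 2^3*3^2*5^( - 1)*7^1*127^( - 1) 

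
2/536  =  1/268 = 0.00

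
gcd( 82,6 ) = 2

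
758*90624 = 68692992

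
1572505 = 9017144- 7444639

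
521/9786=521/9786 = 0.05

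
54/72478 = 27/36239 = 0.00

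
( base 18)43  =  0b1001011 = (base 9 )83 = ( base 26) 2N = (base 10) 75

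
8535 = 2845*3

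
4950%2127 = 696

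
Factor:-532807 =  - 11^1 * 48437^1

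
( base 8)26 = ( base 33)M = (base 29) M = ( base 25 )M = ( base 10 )22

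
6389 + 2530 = 8919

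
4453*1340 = 5967020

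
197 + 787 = 984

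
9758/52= 4879/26=   187.65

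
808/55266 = 404/27633 = 0.01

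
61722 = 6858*9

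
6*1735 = 10410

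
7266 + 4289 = 11555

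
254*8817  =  2239518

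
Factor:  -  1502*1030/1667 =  - 2^2 * 5^1 * 103^1 * 751^1*1667^( - 1) = -1547060/1667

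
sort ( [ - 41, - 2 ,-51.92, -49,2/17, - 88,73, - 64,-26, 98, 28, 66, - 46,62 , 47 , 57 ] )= [ - 88, - 64, - 51.92, - 49, - 46, - 41 , - 26, - 2,  2/17,28,47,57 , 62, 66,73,98 ] 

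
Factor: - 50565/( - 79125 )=5^ ( - 2 )*211^( -1 ) * 3371^1 = 3371/5275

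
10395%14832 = 10395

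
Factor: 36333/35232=33/32 = 2^(-5)*3^1*11^1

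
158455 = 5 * 31691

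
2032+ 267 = 2299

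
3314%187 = 135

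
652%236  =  180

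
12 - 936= -924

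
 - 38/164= - 19/82 = - 0.23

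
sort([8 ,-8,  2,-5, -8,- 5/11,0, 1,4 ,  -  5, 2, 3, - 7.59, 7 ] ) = [-8,-8,- 7.59, - 5,- 5,-5/11,0,1, 2, 2, 3, 4, 7, 8 ] 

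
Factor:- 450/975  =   - 6/13 = -2^1*3^1 * 13^( - 1)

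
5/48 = 5/48= 0.10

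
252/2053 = 252/2053 = 0.12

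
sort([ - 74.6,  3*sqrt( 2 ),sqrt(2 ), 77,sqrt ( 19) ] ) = [-74.6,sqrt( 2),3*sqrt(2), sqrt(19),77 ]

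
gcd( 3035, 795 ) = 5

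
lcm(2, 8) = 8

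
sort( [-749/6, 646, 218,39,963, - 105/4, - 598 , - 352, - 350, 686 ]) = [ - 598 , - 352, -350 ,-749/6,-105/4,  39,218, 646,686,963]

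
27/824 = 27/824 = 0.03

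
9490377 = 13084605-3594228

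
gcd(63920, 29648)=272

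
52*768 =39936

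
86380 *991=85602580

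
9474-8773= 701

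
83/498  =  1/6 = 0.17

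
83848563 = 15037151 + 68811412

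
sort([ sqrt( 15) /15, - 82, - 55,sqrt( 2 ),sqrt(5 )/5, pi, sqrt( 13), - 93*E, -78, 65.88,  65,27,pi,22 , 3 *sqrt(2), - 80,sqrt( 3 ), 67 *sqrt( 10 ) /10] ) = [ - 93 * E, - 82,-80,-78, - 55, sqrt( 15 ) /15,sqrt( 5)/5,sqrt( 2) , sqrt( 3 ),pi,pi,sqrt (13 ),3*sqrt(2),67*sqrt(10) /10,22, 27,65,65.88] 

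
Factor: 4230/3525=6/5=   2^1*3^1*5^( - 1) 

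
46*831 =38226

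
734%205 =119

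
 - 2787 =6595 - 9382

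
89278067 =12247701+77030366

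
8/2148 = 2/537 = 0.00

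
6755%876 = 623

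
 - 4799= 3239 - 8038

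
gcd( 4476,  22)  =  2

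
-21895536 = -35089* 624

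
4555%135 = 100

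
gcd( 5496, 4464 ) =24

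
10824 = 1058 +9766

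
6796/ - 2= - 3398 + 0/1 = - 3398.00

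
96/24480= 1/255 = 0.00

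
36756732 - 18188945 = 18567787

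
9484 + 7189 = 16673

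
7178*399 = 2864022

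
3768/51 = 1256/17 =73.88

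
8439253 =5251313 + 3187940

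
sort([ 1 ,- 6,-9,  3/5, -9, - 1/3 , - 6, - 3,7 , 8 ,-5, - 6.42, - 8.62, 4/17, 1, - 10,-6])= [ - 10, - 9,  -  9, - 8.62, - 6.42, -6, - 6  , -6, - 5, - 3,  -  1/3, 4/17,3/5, 1,1, 7,  8]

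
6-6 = 0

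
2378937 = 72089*33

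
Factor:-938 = -2^1*7^1*67^1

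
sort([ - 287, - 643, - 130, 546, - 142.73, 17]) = [ - 643 ,- 287, - 142.73, - 130,17 , 546 ] 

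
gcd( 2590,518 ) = 518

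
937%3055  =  937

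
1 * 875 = 875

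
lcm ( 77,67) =5159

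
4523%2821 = 1702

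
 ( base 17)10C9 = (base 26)7f4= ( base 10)5126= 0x1406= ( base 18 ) fee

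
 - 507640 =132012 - 639652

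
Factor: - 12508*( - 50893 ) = 2^2*53^1 * 59^1  *50893^1 =636569644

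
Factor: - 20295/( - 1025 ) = 3^2 * 5^( - 1)*11^1  =  99/5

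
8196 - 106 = 8090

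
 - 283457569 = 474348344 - 757805913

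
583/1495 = 583/1495 = 0.39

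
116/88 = 1 + 7/22 = 1.32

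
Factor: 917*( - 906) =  - 2^1*3^1 *7^1*131^1*151^1 = -830802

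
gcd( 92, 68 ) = 4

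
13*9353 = 121589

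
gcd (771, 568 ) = 1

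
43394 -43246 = 148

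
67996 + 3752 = 71748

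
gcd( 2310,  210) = 210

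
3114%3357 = 3114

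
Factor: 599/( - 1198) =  - 2^( - 1 )=-  1/2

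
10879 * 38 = 413402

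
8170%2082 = 1924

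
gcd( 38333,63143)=1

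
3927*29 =113883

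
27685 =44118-16433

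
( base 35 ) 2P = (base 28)3B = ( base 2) 1011111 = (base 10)95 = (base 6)235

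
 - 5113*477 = -2438901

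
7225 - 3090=4135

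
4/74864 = 1/18716  =  0.00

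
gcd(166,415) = 83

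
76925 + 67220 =144145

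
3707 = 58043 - 54336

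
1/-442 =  - 1/442 = - 0.00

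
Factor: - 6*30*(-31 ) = 5580=2^2*3^2*5^1*31^1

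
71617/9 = 71617/9=   7957.44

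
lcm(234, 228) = 8892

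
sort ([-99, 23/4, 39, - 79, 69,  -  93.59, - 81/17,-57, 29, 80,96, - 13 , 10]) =[-99, - 93.59, - 79, - 57, - 13 ,  -  81/17, 23/4,10, 29,39,69 , 80,96]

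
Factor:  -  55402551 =-3^2*6155839^1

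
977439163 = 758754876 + 218684287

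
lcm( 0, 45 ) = 0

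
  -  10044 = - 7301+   -  2743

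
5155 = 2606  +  2549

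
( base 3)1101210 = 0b1111111100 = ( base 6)4420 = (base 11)848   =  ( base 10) 1020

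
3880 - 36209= - 32329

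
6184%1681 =1141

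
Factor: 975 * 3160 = 2^3*3^1*5^3 *13^1*79^1 = 3081000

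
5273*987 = 5204451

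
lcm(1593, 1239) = 11151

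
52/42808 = 13/10702 = 0.00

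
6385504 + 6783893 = 13169397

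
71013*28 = 1988364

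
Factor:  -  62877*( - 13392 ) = 2^4* 3^4*31^1*20959^1 = 842048784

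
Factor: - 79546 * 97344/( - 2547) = 860369536/283= 2^7*13^2*31^1* 283^(-1)*1283^1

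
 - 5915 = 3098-9013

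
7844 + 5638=13482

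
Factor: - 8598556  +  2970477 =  - 5628079= - 5628079^1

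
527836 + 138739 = 666575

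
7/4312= 1/616 = 0.00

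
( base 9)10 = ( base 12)9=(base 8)11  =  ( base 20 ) 9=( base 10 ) 9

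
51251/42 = 51251/42 = 1220.26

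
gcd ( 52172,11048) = 4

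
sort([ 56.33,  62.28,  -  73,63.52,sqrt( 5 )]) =[ - 73, sqrt( 5),  56.33,62.28,63.52]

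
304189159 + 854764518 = 1158953677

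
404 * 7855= 3173420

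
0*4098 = 0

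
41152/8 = 5144 = 5144.00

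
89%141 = 89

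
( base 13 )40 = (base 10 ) 52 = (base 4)310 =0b110100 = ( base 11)48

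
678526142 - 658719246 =19806896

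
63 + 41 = 104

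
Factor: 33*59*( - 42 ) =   -  81774 = - 2^1*3^2 *7^1*11^1*59^1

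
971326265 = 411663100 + 559663165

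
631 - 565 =66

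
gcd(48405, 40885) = 5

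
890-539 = 351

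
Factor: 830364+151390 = 981754 = 2^1 * 490877^1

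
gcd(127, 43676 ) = 1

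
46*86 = 3956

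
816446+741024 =1557470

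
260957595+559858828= 820816423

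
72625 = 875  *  83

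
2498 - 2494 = 4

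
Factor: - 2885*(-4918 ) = 14188430 = 2^1*5^1*577^1*2459^1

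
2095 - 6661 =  - 4566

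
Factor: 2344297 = 2344297^1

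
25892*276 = 7146192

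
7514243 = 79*95117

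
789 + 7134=7923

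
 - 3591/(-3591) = 1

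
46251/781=59 + 172/781 = 59.22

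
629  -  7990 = -7361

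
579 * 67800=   39256200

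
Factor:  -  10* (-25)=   250   =  2^1 * 5^3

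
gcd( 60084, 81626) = 2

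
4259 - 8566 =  - 4307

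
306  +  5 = 311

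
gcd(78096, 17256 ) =24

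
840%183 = 108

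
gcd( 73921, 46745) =1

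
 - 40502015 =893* ( - 45355) 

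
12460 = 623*20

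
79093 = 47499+31594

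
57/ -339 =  - 19/113= - 0.17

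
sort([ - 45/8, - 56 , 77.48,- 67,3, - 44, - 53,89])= [-67, - 56, - 53, - 44, - 45/8,3, 77.48, 89] 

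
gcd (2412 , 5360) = 268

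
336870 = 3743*90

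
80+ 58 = 138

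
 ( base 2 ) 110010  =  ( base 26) 1O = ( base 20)2A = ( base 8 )62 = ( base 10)50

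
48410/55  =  9682/11 =880.18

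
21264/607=21264/607 =35.03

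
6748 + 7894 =14642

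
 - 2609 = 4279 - 6888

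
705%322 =61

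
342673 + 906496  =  1249169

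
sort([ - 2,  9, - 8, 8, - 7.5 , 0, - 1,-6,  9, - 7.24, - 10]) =[ - 10,  -  8, - 7.5, - 7.24,  -  6, - 2, - 1,  0,  8,  9,9] 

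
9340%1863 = 25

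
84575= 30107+54468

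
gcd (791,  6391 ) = 7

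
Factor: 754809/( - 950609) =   -  3^1*257^1*971^( - 1)=-  771/971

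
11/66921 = 11/66921 = 0.00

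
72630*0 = 0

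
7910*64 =506240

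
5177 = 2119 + 3058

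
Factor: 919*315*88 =25474680 = 2^3*3^2* 5^1 * 7^1*11^1*  919^1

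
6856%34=22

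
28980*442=12809160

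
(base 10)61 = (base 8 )75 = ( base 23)2F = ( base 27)27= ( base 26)29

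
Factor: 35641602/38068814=17820801/19034407 = 3^2*7^ ( - 1)*17^( - 2)*97^( - 2)*1980089^1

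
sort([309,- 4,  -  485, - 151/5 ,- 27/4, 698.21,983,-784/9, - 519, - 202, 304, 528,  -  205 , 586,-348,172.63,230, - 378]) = [ - 519,  -  485, - 378, - 348 ,- 205, - 202, - 784/9, - 151/5, - 27/4, - 4,172.63, 230, 304, 309, 528, 586, 698.21, 983 ] 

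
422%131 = 29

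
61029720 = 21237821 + 39791899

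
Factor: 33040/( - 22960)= - 59/41=- 41^( - 1)*59^1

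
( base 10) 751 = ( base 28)qn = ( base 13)45a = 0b1011101111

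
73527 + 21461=94988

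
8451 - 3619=4832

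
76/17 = 76/17  =  4.47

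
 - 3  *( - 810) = 2430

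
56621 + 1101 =57722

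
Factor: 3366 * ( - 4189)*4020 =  - 56682699480= - 2^3*3^3*5^1*11^1*17^1*59^1* 67^1 *71^1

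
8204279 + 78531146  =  86735425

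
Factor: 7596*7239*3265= 2^2*  3^3*5^1 *19^1*127^1*211^1 * 653^1  =  179534004660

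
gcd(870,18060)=30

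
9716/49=198 + 2/7= 198.29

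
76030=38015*2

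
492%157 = 21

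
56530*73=4126690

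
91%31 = 29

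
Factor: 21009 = 3^1*47^1*149^1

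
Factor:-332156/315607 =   -  2^2*11^1* 29^( - 1 )*7549^1* 10883^(-1) 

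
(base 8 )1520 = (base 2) 1101010000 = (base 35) O8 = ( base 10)848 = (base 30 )S8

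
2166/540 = 361/90 =4.01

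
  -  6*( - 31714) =190284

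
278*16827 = 4677906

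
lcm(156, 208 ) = 624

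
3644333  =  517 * 7049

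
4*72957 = 291828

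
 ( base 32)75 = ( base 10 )229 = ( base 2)11100101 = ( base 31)7C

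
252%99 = 54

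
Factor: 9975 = 3^1*5^2*7^1*19^1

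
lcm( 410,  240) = 9840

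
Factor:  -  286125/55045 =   -  525/101 = - 3^1*5^2*7^1*101^(-1)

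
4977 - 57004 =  - 52027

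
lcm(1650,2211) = 110550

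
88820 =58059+30761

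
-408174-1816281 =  - 2224455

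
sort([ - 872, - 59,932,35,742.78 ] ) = [ - 872, - 59,35, 742.78,932 ] 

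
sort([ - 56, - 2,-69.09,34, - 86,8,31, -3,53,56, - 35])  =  [ - 86, - 69.09, - 56, - 35, - 3, - 2,  8,31  ,  34,53, 56 ] 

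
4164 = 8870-4706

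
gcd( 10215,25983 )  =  9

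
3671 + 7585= 11256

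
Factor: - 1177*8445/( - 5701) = 9939765/5701 =3^1 * 5^1*  11^1*107^1*563^1*5701^( - 1)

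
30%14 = 2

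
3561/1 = 3561 = 3561.00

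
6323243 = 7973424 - 1650181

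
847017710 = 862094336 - 15076626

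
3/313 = 3/313 = 0.01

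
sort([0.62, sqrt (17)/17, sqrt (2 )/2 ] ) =[ sqrt( 17)/17,  0.62, sqrt(2 ) /2]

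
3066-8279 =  - 5213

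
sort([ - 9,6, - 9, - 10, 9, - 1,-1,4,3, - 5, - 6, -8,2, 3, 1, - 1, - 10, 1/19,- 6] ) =[ - 10, - 10,  -  9 , - 9, - 8,-6,-6, - 5, - 1 ,  -  1, - 1,1/19, 1 , 2, 3,3,4 , 6 , 9] 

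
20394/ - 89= - 20394/89 = -229.15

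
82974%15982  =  3064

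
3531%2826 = 705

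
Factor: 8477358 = 2^1 * 3^1 * 1412893^1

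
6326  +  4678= 11004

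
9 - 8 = 1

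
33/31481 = 33/31481 = 0.00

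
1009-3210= -2201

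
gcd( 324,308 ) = 4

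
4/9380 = 1/2345  =  0.00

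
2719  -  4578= - 1859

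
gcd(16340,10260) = 380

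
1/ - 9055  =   - 1/9055 = - 0.00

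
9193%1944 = 1417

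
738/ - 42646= - 369/21323 = -0.02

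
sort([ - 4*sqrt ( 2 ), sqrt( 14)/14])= [ - 4*sqrt( 2), sqrt(14 ) /14]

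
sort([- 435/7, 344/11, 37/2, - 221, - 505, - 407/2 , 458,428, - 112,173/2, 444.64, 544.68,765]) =[ - 505, - 221,-407/2, - 112, - 435/7, 37/2 , 344/11, 173/2,  428,444.64 , 458,544.68, 765]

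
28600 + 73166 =101766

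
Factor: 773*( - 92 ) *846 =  - 2^3 * 3^2*23^1*47^1 *773^1 = -  60164136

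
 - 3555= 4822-8377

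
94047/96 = 979 + 21/32 = 979.66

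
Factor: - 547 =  - 547^1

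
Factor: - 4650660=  - 2^2* 3^2*5^1*7^1*3691^1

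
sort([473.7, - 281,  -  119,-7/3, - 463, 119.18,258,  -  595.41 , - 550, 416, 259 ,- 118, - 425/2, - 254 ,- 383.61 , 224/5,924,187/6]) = [  -  595.41, - 550, - 463, - 383.61, - 281, - 254, - 425/2, - 119, - 118, - 7/3,  187/6,224/5, 119.18 , 258, 259, 416, 473.7,924]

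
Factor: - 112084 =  - 2^2*7^1*4003^1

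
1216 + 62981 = 64197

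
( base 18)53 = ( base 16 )5d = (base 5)333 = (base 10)93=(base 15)63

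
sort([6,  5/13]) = [ 5/13,  6] 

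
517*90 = 46530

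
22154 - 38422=  -  16268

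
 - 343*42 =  - 14406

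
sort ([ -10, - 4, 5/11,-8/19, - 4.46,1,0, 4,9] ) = [  -  10,-4.46, - 4, - 8/19,0, 5/11,  1,4, 9]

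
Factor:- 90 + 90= 0^1 = 0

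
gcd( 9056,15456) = 32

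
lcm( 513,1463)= 39501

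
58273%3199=691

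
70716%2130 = 426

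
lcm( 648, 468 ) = 8424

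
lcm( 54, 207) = 1242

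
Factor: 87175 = 5^2*11^1*317^1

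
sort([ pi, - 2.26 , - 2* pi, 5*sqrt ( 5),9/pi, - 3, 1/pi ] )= [ - 2*pi , - 3, - 2.26, 1/pi,9/pi, pi,5*sqrt(5)]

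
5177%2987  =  2190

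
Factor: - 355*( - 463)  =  5^1*71^1 * 463^1= 164365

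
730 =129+601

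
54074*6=324444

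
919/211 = 919/211 = 4.36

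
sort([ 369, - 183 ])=[  -  183,369]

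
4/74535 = 4/74535 = 0.00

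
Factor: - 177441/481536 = -283/768 = - 2^ ( - 8)* 3^( - 1 )*283^1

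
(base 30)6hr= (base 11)4508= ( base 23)B53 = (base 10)5937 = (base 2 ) 1011100110001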